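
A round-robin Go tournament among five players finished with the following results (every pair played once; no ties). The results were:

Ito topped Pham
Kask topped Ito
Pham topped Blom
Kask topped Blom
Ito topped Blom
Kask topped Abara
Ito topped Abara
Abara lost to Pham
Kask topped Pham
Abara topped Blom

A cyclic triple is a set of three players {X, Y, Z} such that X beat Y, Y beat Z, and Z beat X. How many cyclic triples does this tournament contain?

Of the C(5,3) = 10 triples, the cyclic ones are: none.
That is 0.

0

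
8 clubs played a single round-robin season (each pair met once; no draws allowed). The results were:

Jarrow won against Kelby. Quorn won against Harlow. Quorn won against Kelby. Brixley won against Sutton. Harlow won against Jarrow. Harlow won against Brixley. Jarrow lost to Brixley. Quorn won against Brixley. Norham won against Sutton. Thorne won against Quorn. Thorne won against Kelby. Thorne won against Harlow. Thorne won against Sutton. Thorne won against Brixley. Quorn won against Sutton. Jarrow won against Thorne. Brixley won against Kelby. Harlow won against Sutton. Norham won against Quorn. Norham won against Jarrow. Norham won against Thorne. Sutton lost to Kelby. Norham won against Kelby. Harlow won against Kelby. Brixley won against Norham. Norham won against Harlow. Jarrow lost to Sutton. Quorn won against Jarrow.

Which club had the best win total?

Norham

Win totals: Quorn 5, Thorne 5, Norham 6, Jarrow 2, Brixley 4, Sutton 1, Harlow 4, Kelby 1.
Norham leads with 6 wins (next highest: 5).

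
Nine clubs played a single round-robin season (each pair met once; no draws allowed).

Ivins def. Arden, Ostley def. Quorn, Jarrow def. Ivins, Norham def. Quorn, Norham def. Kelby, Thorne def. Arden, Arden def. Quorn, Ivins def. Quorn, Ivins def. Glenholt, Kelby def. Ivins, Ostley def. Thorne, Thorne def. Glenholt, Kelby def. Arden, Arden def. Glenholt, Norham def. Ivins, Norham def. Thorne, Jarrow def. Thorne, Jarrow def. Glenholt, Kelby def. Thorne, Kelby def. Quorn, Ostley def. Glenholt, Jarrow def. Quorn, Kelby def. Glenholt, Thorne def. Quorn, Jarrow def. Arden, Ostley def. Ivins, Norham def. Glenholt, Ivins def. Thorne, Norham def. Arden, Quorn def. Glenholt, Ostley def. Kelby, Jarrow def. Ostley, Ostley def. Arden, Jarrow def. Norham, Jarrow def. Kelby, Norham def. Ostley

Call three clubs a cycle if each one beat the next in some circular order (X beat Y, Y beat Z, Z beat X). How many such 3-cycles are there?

Win totals: Norham 7, Thorne 3, Arden 2, Kelby 5, Glenholt 0, Jarrow 8, Quorn 1, Ostley 6, Ivins 4.
A club with w wins dominates both others in C(w,2) triples; summing gives 21 + 3 + 1 + 10 + 0 + 28 + 0 + 15 + 6 = 84 transitive triples.
Total triples C(9,3) = 84, so cyclic triples = 84 − 84 = 0.

0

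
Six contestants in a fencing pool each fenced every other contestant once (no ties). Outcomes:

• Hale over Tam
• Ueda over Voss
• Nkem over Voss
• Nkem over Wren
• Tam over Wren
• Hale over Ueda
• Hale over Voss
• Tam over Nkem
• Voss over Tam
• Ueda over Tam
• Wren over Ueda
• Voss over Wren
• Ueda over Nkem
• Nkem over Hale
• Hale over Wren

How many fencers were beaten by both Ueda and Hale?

2

Ueda beat: Tam, Voss, Nkem.
Hale beat: Tam, Voss, Ueda, Wren.
Both beat: Tam, Voss — 2.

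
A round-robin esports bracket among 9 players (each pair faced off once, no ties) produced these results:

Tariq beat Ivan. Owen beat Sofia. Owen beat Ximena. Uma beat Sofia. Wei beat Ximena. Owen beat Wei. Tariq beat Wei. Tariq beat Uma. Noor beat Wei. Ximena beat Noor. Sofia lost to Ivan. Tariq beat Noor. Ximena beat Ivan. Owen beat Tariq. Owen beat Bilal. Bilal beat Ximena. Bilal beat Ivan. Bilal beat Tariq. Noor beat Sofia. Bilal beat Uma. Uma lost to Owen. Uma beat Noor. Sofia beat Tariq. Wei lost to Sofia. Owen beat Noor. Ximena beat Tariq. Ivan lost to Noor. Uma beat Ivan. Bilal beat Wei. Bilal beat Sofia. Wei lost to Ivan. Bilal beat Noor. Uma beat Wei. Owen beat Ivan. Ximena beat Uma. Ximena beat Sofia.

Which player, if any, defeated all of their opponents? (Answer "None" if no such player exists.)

Owen has 8 wins out of 8 opponents — a perfect record.

Owen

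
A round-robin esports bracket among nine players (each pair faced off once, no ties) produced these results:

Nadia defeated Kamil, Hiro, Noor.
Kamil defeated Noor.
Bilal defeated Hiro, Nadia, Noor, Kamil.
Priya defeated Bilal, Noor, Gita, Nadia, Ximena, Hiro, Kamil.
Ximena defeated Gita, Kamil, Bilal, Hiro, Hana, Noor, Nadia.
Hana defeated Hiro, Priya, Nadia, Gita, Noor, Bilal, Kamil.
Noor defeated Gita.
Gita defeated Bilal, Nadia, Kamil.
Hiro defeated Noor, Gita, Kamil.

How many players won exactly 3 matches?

3

Win totals: Noor 1, Hiro 3, Nadia 3, Gita 3, Ximena 7, Kamil 1, Priya 7, Hana 7, Bilal 4.
Exactly 3: Hiro, Nadia, Gita — 3 players.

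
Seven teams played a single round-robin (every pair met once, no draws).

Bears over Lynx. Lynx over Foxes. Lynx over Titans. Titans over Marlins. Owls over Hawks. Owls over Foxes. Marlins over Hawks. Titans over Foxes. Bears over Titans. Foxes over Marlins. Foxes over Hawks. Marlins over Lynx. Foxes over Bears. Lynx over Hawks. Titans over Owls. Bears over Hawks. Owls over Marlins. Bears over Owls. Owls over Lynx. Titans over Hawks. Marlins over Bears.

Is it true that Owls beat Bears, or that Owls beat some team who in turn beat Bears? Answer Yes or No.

Yes

Owls did not beat Bears directly.
Owls beat Marlins, Hawks, Foxes, Lynx. Of those, Marlins beat Bears.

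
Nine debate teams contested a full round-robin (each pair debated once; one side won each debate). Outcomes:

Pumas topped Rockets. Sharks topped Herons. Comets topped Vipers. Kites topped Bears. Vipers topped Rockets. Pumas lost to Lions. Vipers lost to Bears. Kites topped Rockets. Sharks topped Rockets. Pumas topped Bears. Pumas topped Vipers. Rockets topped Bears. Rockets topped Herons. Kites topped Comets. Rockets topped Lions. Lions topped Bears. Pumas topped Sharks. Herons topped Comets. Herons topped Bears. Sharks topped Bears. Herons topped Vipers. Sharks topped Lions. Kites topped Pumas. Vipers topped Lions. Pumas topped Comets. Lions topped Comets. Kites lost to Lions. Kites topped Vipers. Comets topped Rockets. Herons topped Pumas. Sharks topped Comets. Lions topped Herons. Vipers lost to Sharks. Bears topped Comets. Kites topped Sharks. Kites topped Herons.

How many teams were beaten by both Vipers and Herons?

Vipers beat: Lions, Rockets.
Herons beat: Bears, Pumas, Vipers, Comets.
No one was beaten by both.

0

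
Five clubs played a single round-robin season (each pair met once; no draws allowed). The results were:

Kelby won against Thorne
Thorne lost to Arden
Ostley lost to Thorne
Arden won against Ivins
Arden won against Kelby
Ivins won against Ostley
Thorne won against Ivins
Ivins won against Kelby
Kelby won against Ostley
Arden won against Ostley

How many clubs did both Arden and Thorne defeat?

2

Arden beat: Thorne, Ostley, Ivins, Kelby.
Thorne beat: Ostley, Ivins.
Both beat: Ostley, Ivins — 2.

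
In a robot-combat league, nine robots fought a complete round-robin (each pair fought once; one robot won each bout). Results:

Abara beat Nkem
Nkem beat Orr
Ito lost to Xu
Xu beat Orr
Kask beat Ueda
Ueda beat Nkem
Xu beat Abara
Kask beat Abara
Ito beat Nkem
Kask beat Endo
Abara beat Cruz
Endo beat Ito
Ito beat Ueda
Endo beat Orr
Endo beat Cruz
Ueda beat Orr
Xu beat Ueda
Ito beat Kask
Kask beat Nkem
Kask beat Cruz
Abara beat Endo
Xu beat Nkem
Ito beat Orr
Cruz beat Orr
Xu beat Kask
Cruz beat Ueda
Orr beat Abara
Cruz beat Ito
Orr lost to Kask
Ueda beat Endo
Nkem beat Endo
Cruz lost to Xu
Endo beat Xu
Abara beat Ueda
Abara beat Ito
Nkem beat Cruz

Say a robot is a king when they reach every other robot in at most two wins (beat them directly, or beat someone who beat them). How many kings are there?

4

Cruz cannot reach Xu in two steps.
Kask reaches everyone (king).
Orr cannot reach Kask, Xu in two steps.
Abara reaches everyone (king).
Ueda cannot reach Kask in two steps.
Nkem cannot reach Kask in two steps.
Xu reaches everyone (king).
Endo reaches everyone (king).
Ito cannot reach Xu in two steps.
Kings: Kask, Abara, Xu, Endo — 4.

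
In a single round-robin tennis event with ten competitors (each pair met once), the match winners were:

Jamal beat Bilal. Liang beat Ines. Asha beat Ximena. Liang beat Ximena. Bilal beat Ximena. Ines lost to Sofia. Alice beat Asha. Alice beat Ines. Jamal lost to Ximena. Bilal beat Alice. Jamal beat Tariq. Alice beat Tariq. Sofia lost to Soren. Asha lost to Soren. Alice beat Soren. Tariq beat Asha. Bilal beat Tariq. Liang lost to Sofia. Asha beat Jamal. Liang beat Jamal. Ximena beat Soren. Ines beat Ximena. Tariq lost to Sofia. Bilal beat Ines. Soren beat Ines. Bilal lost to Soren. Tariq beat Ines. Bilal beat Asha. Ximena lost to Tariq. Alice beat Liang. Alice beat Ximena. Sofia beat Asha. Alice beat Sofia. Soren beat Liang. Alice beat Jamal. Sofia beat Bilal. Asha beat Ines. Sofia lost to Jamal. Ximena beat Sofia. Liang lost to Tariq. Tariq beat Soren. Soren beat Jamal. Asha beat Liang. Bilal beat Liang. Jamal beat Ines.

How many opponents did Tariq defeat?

5

Tariq's results: beat Ximena, Soren, Asha, Ines, Liang; lost to Bilal, Alice, Sofia, Jamal.
That is 5 wins.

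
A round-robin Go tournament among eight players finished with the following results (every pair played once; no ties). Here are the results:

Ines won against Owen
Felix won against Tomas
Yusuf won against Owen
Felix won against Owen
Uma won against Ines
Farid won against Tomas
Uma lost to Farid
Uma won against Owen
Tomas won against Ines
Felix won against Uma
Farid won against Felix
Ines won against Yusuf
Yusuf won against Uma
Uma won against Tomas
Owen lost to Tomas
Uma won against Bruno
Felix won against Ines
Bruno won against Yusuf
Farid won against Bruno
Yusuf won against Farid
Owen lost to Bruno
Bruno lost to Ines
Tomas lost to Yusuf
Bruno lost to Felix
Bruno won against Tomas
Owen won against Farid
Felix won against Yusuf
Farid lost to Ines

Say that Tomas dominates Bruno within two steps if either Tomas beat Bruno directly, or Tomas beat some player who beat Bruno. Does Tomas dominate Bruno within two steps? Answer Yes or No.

Yes

Tomas did not beat Bruno directly.
Tomas beat Ines, Owen. Of those, Ines beat Bruno.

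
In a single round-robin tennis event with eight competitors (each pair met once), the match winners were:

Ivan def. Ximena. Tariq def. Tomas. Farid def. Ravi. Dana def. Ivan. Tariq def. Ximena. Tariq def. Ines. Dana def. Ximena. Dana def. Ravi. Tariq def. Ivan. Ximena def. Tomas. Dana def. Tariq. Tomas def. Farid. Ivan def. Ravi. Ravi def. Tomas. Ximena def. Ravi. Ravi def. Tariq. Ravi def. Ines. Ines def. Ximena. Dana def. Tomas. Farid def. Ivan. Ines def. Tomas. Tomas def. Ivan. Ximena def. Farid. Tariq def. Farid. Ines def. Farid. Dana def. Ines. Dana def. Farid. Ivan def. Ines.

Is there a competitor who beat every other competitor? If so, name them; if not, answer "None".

Dana

Dana has 7 wins out of 7 opponents — a perfect record.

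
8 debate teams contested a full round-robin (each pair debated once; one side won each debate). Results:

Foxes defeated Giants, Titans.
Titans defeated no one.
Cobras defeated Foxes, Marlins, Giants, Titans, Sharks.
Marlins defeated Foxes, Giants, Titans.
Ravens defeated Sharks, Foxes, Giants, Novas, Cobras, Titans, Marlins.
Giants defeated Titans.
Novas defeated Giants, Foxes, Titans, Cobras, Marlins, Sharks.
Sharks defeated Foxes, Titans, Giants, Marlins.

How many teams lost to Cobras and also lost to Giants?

Cobras beat: Foxes, Giants, Sharks, Marlins, Titans.
Giants beat: Titans.
Both beat: Titans — 1.

1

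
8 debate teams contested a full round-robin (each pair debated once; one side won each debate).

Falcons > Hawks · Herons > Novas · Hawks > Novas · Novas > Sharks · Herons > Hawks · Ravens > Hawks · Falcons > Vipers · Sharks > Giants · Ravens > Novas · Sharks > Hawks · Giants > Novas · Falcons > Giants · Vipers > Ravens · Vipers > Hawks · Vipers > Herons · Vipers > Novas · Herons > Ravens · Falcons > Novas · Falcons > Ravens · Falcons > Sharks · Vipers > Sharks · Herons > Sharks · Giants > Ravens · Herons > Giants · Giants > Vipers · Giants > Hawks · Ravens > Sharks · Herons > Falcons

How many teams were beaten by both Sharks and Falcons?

Sharks beat: Giants, Hawks.
Falcons beat: Giants, Novas, Ravens, Vipers, Sharks, Hawks.
Both beat: Giants, Hawks — 2.

2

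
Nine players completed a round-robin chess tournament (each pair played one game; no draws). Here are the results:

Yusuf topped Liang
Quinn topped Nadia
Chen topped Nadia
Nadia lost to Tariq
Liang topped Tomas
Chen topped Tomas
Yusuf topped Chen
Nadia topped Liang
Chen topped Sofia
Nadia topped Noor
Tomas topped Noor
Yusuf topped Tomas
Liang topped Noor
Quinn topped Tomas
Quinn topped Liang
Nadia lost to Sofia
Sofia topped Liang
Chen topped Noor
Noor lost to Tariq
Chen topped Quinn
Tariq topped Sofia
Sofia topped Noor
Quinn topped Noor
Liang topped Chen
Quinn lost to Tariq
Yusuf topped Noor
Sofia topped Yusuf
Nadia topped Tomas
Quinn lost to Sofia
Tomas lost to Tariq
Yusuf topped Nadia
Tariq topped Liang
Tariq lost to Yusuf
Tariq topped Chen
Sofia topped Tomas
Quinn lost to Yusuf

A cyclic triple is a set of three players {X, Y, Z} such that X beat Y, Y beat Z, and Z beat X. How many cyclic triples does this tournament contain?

Win totals: Quinn 4, Tomas 1, Noor 0, Nadia 3, Yusuf 7, Chen 5, Tariq 7, Sofia 6, Liang 3.
A player with w wins dominates both others in C(w,2) triples; summing gives 6 + 0 + 0 + 3 + 21 + 10 + 21 + 15 + 3 = 79 transitive triples.
Total triples C(9,3) = 84, so cyclic triples = 84 − 79 = 5.

5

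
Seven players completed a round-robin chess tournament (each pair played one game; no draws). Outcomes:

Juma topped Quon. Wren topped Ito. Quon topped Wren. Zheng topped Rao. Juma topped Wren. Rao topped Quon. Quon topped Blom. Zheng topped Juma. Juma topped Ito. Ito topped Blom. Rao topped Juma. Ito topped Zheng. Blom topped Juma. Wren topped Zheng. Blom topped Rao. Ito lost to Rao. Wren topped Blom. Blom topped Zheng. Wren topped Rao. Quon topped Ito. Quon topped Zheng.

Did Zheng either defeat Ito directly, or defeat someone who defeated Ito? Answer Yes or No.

Yes

Zheng did not beat Ito directly.
Zheng beat Rao, Juma. Of those, Rao beat Ito.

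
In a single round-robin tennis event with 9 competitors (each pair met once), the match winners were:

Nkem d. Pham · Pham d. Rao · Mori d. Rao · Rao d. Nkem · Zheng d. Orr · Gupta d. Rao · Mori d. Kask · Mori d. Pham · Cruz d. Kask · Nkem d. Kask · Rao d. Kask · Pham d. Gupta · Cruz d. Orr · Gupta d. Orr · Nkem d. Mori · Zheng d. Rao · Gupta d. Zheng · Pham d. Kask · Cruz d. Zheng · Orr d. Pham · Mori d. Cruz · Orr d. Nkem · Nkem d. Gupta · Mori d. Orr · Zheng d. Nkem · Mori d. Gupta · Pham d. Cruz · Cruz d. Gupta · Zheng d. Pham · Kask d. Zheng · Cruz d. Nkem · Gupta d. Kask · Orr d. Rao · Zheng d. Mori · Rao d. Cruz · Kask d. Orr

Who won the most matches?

Win totals: Orr 3, Pham 4, Rao 3, Kask 2, Gupta 4, Zheng 5, Nkem 4, Mori 6, Cruz 5.
Mori leads with 6 wins (next highest: 5).

Mori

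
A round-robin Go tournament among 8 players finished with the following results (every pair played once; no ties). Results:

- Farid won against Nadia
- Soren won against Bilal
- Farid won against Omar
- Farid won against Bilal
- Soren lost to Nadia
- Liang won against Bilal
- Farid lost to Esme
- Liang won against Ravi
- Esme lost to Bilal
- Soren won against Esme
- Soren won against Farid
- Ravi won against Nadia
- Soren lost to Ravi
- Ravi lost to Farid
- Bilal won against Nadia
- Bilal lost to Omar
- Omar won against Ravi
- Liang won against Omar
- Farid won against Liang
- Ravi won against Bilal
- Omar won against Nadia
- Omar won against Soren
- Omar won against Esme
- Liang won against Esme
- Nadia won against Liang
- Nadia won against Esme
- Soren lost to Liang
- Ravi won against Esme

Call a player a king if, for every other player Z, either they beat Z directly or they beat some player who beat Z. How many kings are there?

Esme cannot reach Soren in two steps.
Liang reaches everyone (king).
Farid reaches everyone (king).
Bilal cannot reach Ravi, Omar in two steps.
Soren reaches everyone (king).
Ravi cannot reach Omar in two steps.
Omar reaches everyone (king).
Nadia reaches everyone (king).
Kings: Liang, Farid, Soren, Omar, Nadia — 5.

5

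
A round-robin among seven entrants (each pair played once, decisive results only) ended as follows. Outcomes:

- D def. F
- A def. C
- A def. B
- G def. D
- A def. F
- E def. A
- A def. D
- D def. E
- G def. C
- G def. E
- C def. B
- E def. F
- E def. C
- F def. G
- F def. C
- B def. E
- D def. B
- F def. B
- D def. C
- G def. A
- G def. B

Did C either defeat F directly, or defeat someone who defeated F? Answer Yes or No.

No

C did not beat F directly.
C beat B, but each of them lost to F. No two-step path.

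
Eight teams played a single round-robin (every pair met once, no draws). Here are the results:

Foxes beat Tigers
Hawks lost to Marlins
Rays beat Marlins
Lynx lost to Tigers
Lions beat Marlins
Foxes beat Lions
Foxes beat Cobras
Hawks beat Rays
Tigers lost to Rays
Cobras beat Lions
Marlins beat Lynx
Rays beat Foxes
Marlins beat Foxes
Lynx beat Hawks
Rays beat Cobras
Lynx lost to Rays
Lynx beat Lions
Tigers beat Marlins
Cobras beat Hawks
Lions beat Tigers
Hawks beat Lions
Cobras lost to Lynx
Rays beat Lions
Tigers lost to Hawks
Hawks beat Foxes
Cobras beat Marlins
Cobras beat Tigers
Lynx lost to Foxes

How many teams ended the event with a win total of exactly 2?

2

Win totals: Lions 2, Cobras 4, Hawks 4, Foxes 4, Lynx 3, Rays 6, Marlins 3, Tigers 2.
Exactly 2: Lions, Tigers — 2 teams.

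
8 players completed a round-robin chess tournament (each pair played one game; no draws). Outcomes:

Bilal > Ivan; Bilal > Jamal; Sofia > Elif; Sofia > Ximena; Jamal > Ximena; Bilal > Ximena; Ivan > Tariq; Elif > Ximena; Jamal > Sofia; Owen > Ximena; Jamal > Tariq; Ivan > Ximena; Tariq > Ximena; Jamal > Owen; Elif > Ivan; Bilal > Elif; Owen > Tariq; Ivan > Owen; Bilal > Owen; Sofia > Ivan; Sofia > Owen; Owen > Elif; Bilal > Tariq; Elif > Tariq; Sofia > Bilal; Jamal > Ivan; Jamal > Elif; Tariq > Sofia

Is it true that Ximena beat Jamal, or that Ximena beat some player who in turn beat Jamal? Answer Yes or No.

Ximena did not beat Jamal directly.
Ximena beat no one, so there is no intermediate player.

No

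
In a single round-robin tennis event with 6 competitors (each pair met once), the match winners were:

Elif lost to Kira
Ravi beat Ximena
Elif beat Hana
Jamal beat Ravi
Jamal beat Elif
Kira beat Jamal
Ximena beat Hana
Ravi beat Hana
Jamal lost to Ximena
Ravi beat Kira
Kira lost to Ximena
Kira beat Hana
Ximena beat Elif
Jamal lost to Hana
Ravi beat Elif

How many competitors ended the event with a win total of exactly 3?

1

Win totals: Ravi 4, Elif 1, Jamal 2, Ximena 4, Kira 3, Hana 1.
Exactly 3: Kira — 1 competitor.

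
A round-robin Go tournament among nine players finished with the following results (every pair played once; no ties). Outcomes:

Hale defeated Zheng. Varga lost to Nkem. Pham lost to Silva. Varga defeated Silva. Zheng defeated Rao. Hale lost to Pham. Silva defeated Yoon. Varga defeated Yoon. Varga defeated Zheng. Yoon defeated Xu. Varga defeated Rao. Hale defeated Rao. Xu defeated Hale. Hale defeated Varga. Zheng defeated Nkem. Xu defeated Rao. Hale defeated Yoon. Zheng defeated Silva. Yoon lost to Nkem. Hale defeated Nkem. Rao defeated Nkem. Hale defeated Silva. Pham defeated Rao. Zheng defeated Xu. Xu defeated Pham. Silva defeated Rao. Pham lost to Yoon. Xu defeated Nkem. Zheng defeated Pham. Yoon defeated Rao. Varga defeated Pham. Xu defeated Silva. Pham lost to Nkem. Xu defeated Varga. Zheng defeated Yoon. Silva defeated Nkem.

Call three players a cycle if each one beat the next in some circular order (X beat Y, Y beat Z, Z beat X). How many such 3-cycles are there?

Win totals: Nkem 3, Yoon 3, Pham 2, Xu 6, Zheng 6, Silva 4, Rao 1, Varga 5, Hale 6.
A player with w wins dominates both others in C(w,2) triples; summing gives 3 + 3 + 1 + 15 + 15 + 6 + 0 + 10 + 15 = 68 transitive triples.
Total triples C(9,3) = 84, so cyclic triples = 84 − 68 = 16.

16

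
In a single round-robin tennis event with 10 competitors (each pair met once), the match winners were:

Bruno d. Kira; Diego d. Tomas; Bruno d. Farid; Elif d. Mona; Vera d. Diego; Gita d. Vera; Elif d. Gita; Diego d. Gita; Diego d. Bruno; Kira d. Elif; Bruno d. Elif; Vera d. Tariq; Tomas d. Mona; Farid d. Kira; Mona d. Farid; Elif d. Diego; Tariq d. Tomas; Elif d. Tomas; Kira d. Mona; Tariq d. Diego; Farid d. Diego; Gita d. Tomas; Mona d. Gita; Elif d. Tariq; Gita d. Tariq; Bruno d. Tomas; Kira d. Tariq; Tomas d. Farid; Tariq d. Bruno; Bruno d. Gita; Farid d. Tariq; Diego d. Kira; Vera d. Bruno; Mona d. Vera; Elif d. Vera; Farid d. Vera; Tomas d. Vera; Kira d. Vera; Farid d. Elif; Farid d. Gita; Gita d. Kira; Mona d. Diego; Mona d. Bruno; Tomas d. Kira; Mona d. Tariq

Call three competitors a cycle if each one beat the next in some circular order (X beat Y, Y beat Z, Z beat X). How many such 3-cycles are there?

35

Win totals: Elif 6, Diego 4, Bruno 5, Tomas 4, Gita 4, Kira 4, Tariq 3, Mona 6, Farid 6, Vera 3.
A competitor with w wins dominates both others in C(w,2) triples; summing gives 15 + 6 + 10 + 6 + 6 + 6 + 3 + 15 + 15 + 3 = 85 transitive triples.
Total triples C(10,3) = 120, so cyclic triples = 120 − 85 = 35.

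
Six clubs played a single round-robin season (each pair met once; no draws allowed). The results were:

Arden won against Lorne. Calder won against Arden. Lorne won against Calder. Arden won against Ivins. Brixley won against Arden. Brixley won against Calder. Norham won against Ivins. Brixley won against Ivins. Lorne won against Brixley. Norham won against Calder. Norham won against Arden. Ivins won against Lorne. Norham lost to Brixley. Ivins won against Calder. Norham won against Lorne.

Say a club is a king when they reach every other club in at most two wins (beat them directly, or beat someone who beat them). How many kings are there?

Arden cannot reach Norham in two steps.
Calder cannot reach Norham, Brixley in two steps.
Norham reaches everyone (king).
Brixley reaches everyone (king).
Ivins cannot reach Norham in two steps.
Lorne reaches everyone (king).
Kings: Norham, Brixley, Lorne — 3.

3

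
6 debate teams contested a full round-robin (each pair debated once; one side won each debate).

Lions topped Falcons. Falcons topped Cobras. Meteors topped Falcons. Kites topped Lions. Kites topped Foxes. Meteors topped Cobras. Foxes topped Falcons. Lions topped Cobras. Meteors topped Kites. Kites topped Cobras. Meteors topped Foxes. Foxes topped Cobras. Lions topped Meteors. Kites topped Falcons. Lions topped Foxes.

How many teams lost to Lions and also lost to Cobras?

Lions beat: Cobras, Foxes, Meteors, Falcons.
Cobras beat: no one.
No one was beaten by both.

0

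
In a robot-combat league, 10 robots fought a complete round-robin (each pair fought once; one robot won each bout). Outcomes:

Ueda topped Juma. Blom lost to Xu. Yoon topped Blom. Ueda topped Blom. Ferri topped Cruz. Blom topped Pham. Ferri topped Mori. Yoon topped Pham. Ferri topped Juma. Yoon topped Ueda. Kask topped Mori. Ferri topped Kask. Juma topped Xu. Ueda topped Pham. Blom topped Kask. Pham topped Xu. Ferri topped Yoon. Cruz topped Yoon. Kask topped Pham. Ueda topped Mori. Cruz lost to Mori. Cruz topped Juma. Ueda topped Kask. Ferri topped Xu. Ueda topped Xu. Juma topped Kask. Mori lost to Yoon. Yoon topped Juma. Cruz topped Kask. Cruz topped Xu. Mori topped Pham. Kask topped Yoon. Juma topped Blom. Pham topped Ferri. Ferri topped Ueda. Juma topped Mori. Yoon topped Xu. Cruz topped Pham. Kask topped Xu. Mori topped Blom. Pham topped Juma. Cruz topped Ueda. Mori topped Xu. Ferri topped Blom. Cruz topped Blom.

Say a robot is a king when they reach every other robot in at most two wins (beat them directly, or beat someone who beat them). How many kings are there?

7

Cruz reaches everyone (king).
Mori reaches everyone (king).
Ferri reaches everyone (king).
Xu cannot reach Cruz, Mori, Ferri, Juma, Yoon, Ueda in two steps.
Juma cannot reach Ferri, Ueda in two steps.
Pham reaches everyone (king).
Kask reaches everyone (king).
Yoon reaches everyone (king).
Ueda reaches everyone (king).
Blom cannot reach Cruz, Ueda in two steps.
Kings: Cruz, Mori, Ferri, Pham, Kask, Yoon, Ueda — 7.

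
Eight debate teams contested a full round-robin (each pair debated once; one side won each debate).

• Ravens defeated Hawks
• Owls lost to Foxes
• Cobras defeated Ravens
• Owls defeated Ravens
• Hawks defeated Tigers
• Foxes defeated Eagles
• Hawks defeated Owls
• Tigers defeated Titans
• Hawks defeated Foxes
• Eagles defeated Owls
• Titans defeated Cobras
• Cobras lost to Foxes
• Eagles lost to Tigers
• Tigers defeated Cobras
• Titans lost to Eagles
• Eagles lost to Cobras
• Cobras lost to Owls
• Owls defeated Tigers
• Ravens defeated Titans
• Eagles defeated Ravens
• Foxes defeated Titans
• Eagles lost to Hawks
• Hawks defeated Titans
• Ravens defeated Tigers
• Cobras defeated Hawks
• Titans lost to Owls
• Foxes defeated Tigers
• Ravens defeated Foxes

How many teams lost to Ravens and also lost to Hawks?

3

Ravens beat: Foxes, Tigers, Titans, Hawks.
Hawks beat: Foxes, Tigers, Titans, Owls, Eagles.
Both beat: Foxes, Tigers, Titans — 3.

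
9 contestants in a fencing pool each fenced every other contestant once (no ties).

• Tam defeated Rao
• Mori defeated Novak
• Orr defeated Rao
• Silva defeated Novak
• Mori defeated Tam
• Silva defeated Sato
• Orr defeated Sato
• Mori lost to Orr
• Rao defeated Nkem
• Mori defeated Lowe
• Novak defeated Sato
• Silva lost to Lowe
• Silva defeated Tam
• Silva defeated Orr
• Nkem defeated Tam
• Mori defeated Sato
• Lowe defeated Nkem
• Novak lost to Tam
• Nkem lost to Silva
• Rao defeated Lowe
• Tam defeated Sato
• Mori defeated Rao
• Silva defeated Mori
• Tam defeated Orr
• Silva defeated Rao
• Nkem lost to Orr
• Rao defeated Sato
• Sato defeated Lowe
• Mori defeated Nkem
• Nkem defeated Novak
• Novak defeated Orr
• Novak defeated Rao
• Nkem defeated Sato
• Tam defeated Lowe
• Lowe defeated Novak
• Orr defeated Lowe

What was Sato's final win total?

1

Sato's results: beat Lowe; lost to Mori, Orr, Rao, Silva, Tam, Nkem, Novak.
That is 1 win.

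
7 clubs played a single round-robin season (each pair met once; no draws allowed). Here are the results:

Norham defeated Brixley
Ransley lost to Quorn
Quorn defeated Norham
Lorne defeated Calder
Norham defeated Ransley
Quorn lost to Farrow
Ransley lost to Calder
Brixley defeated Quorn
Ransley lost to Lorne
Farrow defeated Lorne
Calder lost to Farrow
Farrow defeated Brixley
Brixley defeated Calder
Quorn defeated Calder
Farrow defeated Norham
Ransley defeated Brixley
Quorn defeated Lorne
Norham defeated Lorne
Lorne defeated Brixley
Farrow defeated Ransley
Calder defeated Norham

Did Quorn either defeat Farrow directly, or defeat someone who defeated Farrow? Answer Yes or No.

Quorn did not beat Farrow directly.
Quorn beat Lorne, Norham, Ransley, Calder, but each of them lost to Farrow. No two-step path.

No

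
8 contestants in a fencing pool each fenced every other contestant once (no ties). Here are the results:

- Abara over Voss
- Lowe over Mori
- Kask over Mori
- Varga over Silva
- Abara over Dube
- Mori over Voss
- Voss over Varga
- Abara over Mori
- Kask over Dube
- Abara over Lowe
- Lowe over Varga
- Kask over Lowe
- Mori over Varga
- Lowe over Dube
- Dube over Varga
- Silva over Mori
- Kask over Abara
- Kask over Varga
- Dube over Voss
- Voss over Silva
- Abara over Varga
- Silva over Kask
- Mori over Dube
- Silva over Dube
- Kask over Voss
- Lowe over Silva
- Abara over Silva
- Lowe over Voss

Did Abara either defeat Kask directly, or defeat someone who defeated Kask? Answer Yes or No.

Yes

Abara did not beat Kask directly.
Abara beat Mori, Silva, Lowe, Dube, Voss, Varga. Of those, Silva beat Kask.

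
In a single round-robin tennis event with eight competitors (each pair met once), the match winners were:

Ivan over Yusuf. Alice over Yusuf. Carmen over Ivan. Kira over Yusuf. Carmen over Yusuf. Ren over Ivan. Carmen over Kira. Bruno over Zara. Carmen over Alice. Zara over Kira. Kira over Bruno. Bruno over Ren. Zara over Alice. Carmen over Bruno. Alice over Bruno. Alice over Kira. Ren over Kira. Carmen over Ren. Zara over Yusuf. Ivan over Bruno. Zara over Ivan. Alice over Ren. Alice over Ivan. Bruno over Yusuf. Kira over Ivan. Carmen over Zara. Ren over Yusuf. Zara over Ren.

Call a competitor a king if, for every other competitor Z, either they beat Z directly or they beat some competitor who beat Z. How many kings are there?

1

Alice cannot reach Carmen in two steps.
Kira cannot reach Alice, Carmen in two steps.
Ivan cannot reach Alice, Kira, Carmen in two steps.
Bruno cannot reach Carmen in two steps.
Ren cannot reach Alice, Carmen, Zara in two steps.
Carmen reaches everyone (king).
Yusuf cannot reach Alice, Kira, Ivan, Bruno, Ren, Carmen, Zara in two steps.
Zara cannot reach Carmen in two steps.
Kings: Carmen — 1.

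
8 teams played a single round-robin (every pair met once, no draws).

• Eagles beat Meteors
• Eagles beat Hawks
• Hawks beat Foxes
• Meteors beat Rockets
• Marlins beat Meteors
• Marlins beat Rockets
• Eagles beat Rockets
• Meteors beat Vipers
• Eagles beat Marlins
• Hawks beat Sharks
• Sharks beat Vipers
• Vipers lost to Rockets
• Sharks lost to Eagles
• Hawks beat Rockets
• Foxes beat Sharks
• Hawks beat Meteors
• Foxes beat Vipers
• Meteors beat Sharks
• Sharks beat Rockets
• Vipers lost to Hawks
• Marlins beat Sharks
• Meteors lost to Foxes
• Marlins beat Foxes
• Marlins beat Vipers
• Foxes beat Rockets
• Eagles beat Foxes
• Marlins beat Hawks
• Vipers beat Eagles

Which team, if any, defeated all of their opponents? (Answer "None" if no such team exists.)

Highest win total is Marlins with 6 (out of 7 possible).
Marlins lost to Eagles, so no team went undefeated.

None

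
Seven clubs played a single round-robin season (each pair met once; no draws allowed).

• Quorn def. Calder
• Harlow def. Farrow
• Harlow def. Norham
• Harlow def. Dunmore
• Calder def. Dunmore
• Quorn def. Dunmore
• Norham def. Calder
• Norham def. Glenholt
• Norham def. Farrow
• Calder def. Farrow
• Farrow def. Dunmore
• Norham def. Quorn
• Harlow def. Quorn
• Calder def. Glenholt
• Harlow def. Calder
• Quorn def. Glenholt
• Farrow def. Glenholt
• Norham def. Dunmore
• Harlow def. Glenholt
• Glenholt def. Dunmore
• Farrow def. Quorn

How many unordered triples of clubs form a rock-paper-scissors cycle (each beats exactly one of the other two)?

1

Win totals: Farrow 3, Harlow 6, Calder 3, Norham 5, Quorn 3, Dunmore 0, Glenholt 1.
A club with w wins dominates both others in C(w,2) triples; summing gives 3 + 15 + 3 + 10 + 3 + 0 + 0 = 34 transitive triples.
Total triples C(7,3) = 35, so cyclic triples = 35 − 34 = 1.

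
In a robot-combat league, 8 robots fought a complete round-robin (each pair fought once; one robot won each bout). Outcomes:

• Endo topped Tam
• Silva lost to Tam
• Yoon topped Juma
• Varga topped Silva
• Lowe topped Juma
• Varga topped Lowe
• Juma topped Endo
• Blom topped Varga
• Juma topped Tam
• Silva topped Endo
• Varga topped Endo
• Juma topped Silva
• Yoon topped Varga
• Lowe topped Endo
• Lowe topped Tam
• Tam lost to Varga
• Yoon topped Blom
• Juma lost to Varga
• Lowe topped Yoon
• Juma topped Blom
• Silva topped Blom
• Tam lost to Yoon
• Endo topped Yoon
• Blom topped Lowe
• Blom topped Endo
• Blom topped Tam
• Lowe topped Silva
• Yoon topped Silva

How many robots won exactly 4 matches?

2

Win totals: Silva 2, Varga 5, Juma 4, Yoon 5, Lowe 5, Blom 4, Tam 1, Endo 2.
Exactly 4: Juma, Blom — 2 robots.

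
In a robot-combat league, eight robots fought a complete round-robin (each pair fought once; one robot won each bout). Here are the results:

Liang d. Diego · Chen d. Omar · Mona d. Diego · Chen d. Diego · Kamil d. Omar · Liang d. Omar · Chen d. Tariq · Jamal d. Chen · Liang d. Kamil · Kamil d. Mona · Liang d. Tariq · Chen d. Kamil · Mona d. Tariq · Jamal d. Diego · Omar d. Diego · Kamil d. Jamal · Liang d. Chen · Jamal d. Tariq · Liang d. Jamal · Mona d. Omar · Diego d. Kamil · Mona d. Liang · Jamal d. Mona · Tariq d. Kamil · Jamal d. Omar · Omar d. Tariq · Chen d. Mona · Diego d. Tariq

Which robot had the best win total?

Win totals: Tariq 1, Diego 2, Chen 5, Omar 2, Mona 4, Liang 6, Kamil 3, Jamal 5.
Liang leads with 6 wins (next highest: 5).

Liang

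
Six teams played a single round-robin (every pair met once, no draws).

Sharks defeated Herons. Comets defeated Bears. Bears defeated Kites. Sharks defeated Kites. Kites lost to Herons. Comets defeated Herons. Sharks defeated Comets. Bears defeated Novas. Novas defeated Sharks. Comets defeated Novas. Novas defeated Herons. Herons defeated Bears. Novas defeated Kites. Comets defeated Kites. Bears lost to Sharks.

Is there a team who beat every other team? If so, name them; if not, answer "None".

None

Highest win total is Sharks with 4 (out of 5 possible).
Sharks lost to Novas, so no team went undefeated.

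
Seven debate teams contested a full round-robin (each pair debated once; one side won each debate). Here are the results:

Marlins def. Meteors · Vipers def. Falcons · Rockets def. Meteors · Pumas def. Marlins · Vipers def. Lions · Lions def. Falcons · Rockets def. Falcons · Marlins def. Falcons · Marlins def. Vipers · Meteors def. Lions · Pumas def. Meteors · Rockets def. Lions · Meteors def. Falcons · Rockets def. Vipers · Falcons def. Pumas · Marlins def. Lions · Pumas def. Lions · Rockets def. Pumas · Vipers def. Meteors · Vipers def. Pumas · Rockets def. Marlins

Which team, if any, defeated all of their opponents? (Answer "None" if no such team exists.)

Rockets has 6 wins out of 6 opponents — a perfect record.

Rockets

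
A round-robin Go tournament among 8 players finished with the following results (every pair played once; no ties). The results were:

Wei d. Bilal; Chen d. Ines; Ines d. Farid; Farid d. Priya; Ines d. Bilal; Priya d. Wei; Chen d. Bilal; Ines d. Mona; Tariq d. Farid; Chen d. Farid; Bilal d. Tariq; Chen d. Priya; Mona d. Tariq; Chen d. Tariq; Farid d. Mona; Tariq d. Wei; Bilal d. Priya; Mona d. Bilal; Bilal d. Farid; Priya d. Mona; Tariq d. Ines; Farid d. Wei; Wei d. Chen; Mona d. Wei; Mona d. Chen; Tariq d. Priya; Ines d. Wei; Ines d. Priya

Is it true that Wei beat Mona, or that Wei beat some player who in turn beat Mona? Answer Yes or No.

Wei did not beat Mona directly.
Wei beat Chen, Bilal, but each of them lost to Mona. No two-step path.

No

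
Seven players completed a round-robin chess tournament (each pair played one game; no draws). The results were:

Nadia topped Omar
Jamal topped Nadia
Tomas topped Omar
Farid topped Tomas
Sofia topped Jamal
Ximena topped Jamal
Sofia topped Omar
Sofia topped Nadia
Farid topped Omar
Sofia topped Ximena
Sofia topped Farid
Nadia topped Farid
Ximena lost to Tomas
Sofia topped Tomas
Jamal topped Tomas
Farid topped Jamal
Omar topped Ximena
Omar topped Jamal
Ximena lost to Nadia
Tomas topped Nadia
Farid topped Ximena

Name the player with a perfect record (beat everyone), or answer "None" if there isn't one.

Sofia has 6 wins out of 6 opponents — a perfect record.

Sofia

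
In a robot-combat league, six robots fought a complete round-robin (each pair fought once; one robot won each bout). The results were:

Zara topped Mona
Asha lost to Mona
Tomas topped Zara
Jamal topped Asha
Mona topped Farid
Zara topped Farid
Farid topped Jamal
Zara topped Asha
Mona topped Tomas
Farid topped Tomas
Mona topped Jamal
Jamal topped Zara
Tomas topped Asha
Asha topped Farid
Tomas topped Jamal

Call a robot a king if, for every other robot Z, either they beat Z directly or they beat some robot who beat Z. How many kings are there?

3

Mona reaches everyone (king).
Tomas reaches everyone (king).
Zara reaches everyone (king).
Jamal cannot reach Tomas in two steps.
Farid cannot reach Mona in two steps.
Asha cannot reach Mona, Zara in two steps.
Kings: Mona, Tomas, Zara — 3.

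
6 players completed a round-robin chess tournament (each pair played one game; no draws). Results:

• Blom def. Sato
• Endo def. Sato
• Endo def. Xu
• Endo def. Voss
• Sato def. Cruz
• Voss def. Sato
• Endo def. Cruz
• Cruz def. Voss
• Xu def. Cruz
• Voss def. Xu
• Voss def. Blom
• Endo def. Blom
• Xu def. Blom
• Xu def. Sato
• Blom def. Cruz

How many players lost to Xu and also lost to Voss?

Xu beat: Blom, Sato, Cruz.
Voss beat: Blom, Xu, Sato.
Both beat: Blom, Sato — 2.

2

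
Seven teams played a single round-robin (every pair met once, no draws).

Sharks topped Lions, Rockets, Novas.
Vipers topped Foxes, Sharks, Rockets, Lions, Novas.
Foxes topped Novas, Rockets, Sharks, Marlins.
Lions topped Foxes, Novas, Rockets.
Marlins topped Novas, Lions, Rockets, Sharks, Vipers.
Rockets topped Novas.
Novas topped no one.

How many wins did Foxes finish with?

Foxes' results: beat Marlins, Sharks, Rockets, Novas; lost to Vipers, Lions.
That is 4 wins.

4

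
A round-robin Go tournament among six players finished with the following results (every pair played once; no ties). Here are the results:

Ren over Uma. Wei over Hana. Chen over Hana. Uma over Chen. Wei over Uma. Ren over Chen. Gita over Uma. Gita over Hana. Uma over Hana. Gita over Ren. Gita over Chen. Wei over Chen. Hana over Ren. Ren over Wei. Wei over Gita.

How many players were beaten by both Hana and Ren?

0

Hana beat: Ren.
Ren beat: Chen, Uma, Wei.
No one was beaten by both.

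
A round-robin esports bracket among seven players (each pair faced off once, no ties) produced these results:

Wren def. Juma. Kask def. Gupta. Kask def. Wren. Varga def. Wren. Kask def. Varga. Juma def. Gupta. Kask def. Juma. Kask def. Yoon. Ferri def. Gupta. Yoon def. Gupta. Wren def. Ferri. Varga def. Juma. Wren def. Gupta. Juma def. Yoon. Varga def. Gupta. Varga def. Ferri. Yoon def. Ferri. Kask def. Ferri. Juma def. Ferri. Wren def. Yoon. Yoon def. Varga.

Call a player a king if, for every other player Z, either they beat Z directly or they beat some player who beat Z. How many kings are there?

1

Gupta cannot reach Varga, Juma, Kask, Wren, Yoon, Ferri in two steps.
Varga cannot reach Kask in two steps.
Juma cannot reach Kask, Wren in two steps.
Kask reaches everyone (king).
Wren cannot reach Kask in two steps.
Yoon cannot reach Kask in two steps.
Ferri cannot reach Varga, Juma, Kask, Wren, Yoon in two steps.
Kings: Kask — 1.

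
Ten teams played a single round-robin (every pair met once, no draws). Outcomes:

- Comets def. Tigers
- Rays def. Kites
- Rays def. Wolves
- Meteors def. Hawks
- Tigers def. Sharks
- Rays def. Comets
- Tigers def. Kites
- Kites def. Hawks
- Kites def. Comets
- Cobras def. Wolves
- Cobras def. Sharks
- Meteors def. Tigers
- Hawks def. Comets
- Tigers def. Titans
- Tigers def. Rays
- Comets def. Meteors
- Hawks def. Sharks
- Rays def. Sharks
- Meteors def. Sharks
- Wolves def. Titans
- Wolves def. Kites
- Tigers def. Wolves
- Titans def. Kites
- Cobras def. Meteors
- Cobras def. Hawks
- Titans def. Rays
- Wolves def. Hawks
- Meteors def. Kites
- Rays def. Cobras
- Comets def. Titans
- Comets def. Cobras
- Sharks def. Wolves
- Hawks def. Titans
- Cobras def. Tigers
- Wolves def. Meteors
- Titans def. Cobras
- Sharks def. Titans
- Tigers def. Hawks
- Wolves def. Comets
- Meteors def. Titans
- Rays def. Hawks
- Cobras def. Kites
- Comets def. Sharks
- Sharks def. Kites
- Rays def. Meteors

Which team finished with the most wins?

Win totals: Meteors 5, Titans 3, Comets 5, Hawks 3, Kites 2, Rays 7, Wolves 5, Tigers 6, Cobras 6, Sharks 3.
Rays leads with 7 wins (next highest: 6).

Rays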